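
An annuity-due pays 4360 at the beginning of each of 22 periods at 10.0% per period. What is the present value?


PV_due = PMT * (1-(1+i)^(-n))/i * (1+i)
PV_immediate = 38243.9156
PV_due = 38243.9156 * 1.1
= 42068.3071


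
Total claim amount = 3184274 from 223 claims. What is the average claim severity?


severity = total / number
= 3184274 / 223
= 14279.2556


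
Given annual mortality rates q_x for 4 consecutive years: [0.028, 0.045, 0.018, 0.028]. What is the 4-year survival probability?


p_k = 1 - q_k for each year
Survival = product of (1 - q_k)
= 0.972 * 0.955 * 0.982 * 0.972
= 0.886


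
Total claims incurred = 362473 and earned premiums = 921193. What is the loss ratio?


Loss ratio = claims / premiums
= 362473 / 921193
= 0.3935


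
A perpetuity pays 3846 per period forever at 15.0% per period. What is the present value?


PV = PMT / i
= 3846 / 0.15
= 25640.0


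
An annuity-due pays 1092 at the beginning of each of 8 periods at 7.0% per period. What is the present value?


PV_due = PMT * (1-(1+i)^(-n))/i * (1+i)
PV_immediate = 6520.658
PV_due = 6520.658 * 1.07
= 6977.104


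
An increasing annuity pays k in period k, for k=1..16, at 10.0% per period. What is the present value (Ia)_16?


(Ia)_n = sum_{k=1}^{n} k * v^k, v = 1/(1+i)
v = 0.909091
Sum computed term by term:
(Ia)_16 = 51.2401


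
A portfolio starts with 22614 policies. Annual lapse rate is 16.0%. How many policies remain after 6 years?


remaining = initial * (1 - lapse)^years
= 22614 * (1 - 0.16)^6
= 22614 * 0.351298
= 7944.2537


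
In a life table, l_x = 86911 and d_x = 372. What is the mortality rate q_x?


q_x = d_x / l_x
= 372 / 86911
= 0.0043


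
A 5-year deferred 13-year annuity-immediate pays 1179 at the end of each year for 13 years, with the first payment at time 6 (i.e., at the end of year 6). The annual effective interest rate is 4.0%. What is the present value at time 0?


PV at time 5 of the 13-year annuity-immediate:
a_n = 1179 * (1-(1+0.04)^(-13))/0.04 = 11773.0788
Discount back 5 years to time 0:
PV = 11773.0788 * (1+0.04)^(-5)
= 11773.0788 * 0.821927
= 9676.6126


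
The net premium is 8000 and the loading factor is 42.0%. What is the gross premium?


Gross = net * (1 + loading)
= 8000 * (1 + 0.42)
= 8000 * 1.42
= 11360.0


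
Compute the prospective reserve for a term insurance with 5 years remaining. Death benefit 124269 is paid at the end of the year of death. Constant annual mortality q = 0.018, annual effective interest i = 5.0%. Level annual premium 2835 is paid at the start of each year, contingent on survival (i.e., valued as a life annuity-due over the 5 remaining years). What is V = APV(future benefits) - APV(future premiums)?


v = 1/(1+i) = 0.952381
APV(future benefits) per unit = sum_{k=0}^{4} k_p_x * q * v^(k+1) = 0.075308
APV(future benefits) = 124269 * 0.075308 = 9358.4814
Life annuity-due factor ä_{x:5} = sum_{k=0}^{4} k_p_x * v^k = 4.392981
APV(future premiums) = 2835 * 4.392981 = 12454.1025
V = 9358.4814 - 12454.1025
= -3095.6211


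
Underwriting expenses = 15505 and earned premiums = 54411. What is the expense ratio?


Expense ratio = expenses / premiums
= 15505 / 54411
= 0.285


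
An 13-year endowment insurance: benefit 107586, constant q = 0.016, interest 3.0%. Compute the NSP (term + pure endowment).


Term component = 16759.3167
Pure endowment = 13_p_x * v^13 * benefit = 0.810842 * 0.680951 * 107586 = 59402.9646
NSP = 76162.2812


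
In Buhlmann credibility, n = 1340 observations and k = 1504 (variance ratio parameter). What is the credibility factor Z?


Z = n / (n + k)
= 1340 / (1340 + 1504)
= 1340 / 2844
= 0.4712


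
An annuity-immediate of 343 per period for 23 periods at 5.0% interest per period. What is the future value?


FV = PMT * ((1+i)^n - 1) / i
= 343 * ((1.05)^23 - 1) / 0.05
= 343 * (3.071524 - 1) / 0.05
= 14210.653


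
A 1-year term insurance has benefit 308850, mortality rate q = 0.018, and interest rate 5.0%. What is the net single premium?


NSP = benefit * q * v
v = 1/(1+i) = 0.952381
NSP = 308850 * 0.018 * 0.952381
= 5294.5714


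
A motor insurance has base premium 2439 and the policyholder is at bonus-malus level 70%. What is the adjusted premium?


adjusted = base * BM_level / 100
= 2439 * 70 / 100
= 2439 * 0.7
= 1707.3


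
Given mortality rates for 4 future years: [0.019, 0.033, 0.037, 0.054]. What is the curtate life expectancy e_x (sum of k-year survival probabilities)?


e_x = sum_{k=1}^{n} k_p_x
k_p_x values:
  1_p_x = 0.981
  2_p_x = 0.948627
  3_p_x = 0.913528
  4_p_x = 0.864197
e_x = 3.7074


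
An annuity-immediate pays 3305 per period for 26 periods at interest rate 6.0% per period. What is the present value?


PV = PMT * (1 - (1+i)^(-n)) / i
= 3305 * (1 - (1+0.06)^(-26)) / 0.06
= 3305 * (1 - 0.21981) / 0.06
= 3305 * 13.003166
= 42975.4642


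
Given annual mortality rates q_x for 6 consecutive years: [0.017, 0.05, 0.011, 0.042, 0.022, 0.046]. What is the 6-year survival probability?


p_k = 1 - q_k for each year
Survival = product of (1 - q_k)
= 0.983 * 0.95 * 0.989 * 0.958 * 0.978 * 0.954
= 0.8255


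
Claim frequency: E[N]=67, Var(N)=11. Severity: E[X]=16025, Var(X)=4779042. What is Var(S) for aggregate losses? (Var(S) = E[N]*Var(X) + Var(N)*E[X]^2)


Var(S) = E[N]*Var(X) + Var(N)*E[X]^2
= 67*4779042 + 11*16025^2
= 320195814 + 2824806875
= 3.1450e+09


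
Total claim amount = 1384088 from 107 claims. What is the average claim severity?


severity = total / number
= 1384088 / 107
= 12935.4019


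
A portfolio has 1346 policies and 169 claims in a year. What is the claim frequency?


frequency = claims / policies
= 169 / 1346
= 0.1256


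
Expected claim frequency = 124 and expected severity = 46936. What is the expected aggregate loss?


E[S] = E[N] * E[X]
= 124 * 46936
= 5.8201e+06


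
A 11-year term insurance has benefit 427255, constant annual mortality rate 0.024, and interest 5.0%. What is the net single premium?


NSP = benefit * sum_{k=0}^{n-1} k_p_x * q * v^(k+1)
With constant q=0.024, v=0.952381
Sum = 0.179165
NSP = 427255 * 0.179165
= 76549.1009


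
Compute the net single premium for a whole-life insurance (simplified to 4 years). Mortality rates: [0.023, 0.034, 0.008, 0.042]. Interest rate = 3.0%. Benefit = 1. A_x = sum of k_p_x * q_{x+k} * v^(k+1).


v = 0.970874
Year 0: k_p_x=1.0, q=0.023, term=0.02233
Year 1: k_p_x=0.977, q=0.034, term=0.031311
Year 2: k_p_x=0.943782, q=0.008, term=0.00691
Year 3: k_p_x=0.936232, q=0.042, term=0.034937
A_x = 0.0955


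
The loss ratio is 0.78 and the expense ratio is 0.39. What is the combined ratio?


Combined ratio = loss ratio + expense ratio
= 0.78 + 0.39
= 1.17


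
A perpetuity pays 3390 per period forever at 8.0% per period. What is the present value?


PV = PMT / i
= 3390 / 0.08
= 42375.0


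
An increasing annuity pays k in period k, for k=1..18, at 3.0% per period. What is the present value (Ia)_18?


(Ia)_n = sum_{k=1}^{n} k * v^k, v = 1/(1+i)
v = 0.970874
Sum computed term by term:
(Ia)_18 = 119.7672


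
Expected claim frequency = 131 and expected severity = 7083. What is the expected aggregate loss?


E[S] = E[N] * E[X]
= 131 * 7083
= 927873


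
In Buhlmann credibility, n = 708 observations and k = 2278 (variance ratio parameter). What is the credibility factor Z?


Z = n / (n + k)
= 708 / (708 + 2278)
= 708 / 2986
= 0.2371


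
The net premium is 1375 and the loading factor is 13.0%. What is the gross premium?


Gross = net * (1 + loading)
= 1375 * (1 + 0.13)
= 1375 * 1.13
= 1553.75


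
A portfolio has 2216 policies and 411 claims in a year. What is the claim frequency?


frequency = claims / policies
= 411 / 2216
= 0.1855


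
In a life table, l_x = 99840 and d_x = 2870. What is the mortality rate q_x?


q_x = d_x / l_x
= 2870 / 99840
= 0.0287


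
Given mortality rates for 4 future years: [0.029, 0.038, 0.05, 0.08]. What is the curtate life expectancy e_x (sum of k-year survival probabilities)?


e_x = sum_{k=1}^{n} k_p_x
k_p_x values:
  1_p_x = 0.971
  2_p_x = 0.934102
  3_p_x = 0.887397
  4_p_x = 0.816405
e_x = 3.6089


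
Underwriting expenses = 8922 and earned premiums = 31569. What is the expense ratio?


Expense ratio = expenses / premiums
= 8922 / 31569
= 0.2826


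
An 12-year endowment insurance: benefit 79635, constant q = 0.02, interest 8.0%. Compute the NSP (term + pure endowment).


Term component = 10963.7995
Pure endowment = 12_p_x * v^12 * benefit = 0.784717 * 0.397114 * 79635 = 24816.0027
NSP = 35779.8021


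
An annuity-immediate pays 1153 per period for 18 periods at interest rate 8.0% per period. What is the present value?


PV = PMT * (1 - (1+i)^(-n)) / i
= 1153 * (1 - (1+0.08)^(-18)) / 0.08
= 1153 * (1 - 0.250249) / 0.08
= 1153 * 9.371887
= 10805.7859


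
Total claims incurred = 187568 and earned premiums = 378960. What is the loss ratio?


Loss ratio = claims / premiums
= 187568 / 378960
= 0.495


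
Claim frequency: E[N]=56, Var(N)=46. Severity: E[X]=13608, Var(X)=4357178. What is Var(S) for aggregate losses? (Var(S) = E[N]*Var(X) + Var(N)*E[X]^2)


Var(S) = E[N]*Var(X) + Var(N)*E[X]^2
= 56*4357178 + 46*13608^2
= 244001968 + 8518172544
= 8.7622e+09


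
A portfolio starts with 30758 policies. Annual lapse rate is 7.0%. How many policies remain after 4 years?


remaining = initial * (1 - lapse)^years
= 30758 * (1 - 0.07)^4
= 30758 * 0.748052
= 23008.5837


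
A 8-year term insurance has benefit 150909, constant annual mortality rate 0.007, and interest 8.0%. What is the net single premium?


NSP = benefit * sum_{k=0}^{n-1} k_p_x * q * v^(k+1)
With constant q=0.007, v=0.925926
Sum = 0.039365
NSP = 150909 * 0.039365
= 5940.5874


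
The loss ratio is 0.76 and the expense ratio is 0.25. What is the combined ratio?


Combined ratio = loss ratio + expense ratio
= 0.76 + 0.25
= 1.01


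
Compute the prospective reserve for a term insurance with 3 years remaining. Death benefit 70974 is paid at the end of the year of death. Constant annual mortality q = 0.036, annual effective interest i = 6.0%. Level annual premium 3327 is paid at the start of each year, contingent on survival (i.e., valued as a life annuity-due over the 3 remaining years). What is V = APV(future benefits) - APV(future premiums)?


v = 1/(1+i) = 0.943396
APV(future benefits) per unit = sum_{k=0}^{2} k_p_x * q * v^(k+1) = 0.092938
APV(future benefits) = 70974 * 0.092938 = 6596.1727
Life annuity-due factor ä_{x:3} = sum_{k=0}^{2} k_p_x * v^k = 2.736504
APV(future premiums) = 3327 * 2.736504 = 9104.3491
V = 6596.1727 - 9104.3491
= -2508.1764


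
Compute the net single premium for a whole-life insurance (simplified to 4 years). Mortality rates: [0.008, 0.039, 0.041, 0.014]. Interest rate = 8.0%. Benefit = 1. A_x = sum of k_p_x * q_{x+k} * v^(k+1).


v = 0.925926
Year 0: k_p_x=1.0, q=0.008, term=0.007407
Year 1: k_p_x=0.992, q=0.039, term=0.033169
Year 2: k_p_x=0.953312, q=0.041, term=0.031028
Year 3: k_p_x=0.914226, q=0.014, term=0.009408
A_x = 0.081


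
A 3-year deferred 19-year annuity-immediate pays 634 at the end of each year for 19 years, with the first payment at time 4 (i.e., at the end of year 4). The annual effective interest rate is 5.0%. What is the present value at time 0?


PV at time 3 of the 19-year annuity-immediate:
a_n = 634 * (1-(1+0.05)^(-19))/0.05 = 7662.0934
Discount back 3 years to time 0:
PV = 7662.0934 * (1+0.05)^(-3)
= 7662.0934 * 0.863838
= 6618.8044


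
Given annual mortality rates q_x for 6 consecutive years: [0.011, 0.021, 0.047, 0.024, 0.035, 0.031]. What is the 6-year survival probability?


p_k = 1 - q_k for each year
Survival = product of (1 - q_k)
= 0.989 * 0.979 * 0.953 * 0.976 * 0.965 * 0.969
= 0.8421


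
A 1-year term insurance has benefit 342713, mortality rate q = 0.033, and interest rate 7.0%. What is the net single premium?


NSP = benefit * q * v
v = 1/(1+i) = 0.934579
NSP = 342713 * 0.033 * 0.934579
= 10569.6533


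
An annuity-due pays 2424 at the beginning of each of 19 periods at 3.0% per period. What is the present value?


PV_due = PMT * (1-(1+i)^(-n))/i * (1+i)
PV_immediate = 34720.889
PV_due = 34720.889 * 1.03
= 35762.5157


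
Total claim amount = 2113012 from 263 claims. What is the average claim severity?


severity = total / number
= 2113012 / 263
= 8034.2662


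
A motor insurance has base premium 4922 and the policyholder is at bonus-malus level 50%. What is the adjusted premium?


adjusted = base * BM_level / 100
= 4922 * 50 / 100
= 4922 * 0.5
= 2461.0


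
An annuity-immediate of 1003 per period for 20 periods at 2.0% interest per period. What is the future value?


FV = PMT * ((1+i)^n - 1) / i
= 1003 * ((1.02)^20 - 1) / 0.02
= 1003 * (1.485947 - 1) / 0.02
= 24370.2619


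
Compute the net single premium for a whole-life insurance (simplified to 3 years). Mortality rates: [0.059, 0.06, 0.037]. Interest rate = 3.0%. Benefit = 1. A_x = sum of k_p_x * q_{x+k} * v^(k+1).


v = 0.970874
Year 0: k_p_x=1.0, q=0.059, term=0.057282
Year 1: k_p_x=0.941, q=0.06, term=0.053219
Year 2: k_p_x=0.88454, q=0.037, term=0.029951
A_x = 0.1405


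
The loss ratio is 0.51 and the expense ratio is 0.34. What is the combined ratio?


Combined ratio = loss ratio + expense ratio
= 0.51 + 0.34
= 0.85


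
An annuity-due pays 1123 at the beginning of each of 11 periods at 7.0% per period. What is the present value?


PV_due = PMT * (1-(1+i)^(-n))/i * (1+i)
PV_immediate = 8421.0113
PV_due = 8421.0113 * 1.07
= 9010.4821


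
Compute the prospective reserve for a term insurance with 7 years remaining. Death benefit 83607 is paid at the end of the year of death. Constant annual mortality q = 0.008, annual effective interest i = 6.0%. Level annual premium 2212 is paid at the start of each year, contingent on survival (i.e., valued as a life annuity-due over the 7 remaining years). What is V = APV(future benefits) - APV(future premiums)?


v = 1/(1+i) = 0.943396
APV(future benefits) per unit = sum_{k=0}^{6} k_p_x * q * v^(k+1) = 0.043683
APV(future benefits) = 83607 * 0.043683 = 3652.1905
Life annuity-due factor ä_{x:7} = sum_{k=0}^{6} k_p_x * v^k = 5.787975
APV(future premiums) = 2212 * 5.787975 = 12803.0012
V = 3652.1905 - 12803.0012
= -9150.8107


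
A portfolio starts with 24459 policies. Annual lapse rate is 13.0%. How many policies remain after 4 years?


remaining = initial * (1 - lapse)^years
= 24459 * (1 - 0.13)^4
= 24459 * 0.572898
= 14012.5026


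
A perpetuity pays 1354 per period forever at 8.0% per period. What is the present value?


PV = PMT / i
= 1354 / 0.08
= 16925.0


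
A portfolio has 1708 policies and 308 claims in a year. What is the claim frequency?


frequency = claims / policies
= 308 / 1708
= 0.1803


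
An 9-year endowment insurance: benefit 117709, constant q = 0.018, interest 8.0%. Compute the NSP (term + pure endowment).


Term component = 12435.7283
Pure endowment = 9_p_x * v^9 * benefit = 0.849187 * 0.500249 * 117709 = 50003.3684
NSP = 62439.0966


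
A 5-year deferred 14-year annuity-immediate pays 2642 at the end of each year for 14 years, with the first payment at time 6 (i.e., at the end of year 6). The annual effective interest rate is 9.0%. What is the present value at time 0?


PV at time 5 of the 14-year annuity-immediate:
a_n = 2642 * (1-(1+0.09)^(-14))/0.09 = 20571.0093
Discount back 5 years to time 0:
PV = 20571.0093 * (1+0.09)^(-5)
= 20571.0093 * 0.649931
= 13369.7446


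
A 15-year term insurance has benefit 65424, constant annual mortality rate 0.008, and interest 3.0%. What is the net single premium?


NSP = benefit * sum_{k=0}^{n-1} k_p_x * q * v^(k+1)
With constant q=0.008, v=0.970874
Sum = 0.090736
NSP = 65424 * 0.090736
= 5936.2869


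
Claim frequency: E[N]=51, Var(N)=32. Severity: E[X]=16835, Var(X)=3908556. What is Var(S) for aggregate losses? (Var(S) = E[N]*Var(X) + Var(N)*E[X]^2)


Var(S) = E[N]*Var(X) + Var(N)*E[X]^2
= 51*3908556 + 32*16835^2
= 199336356 + 9069351200
= 9.2687e+09


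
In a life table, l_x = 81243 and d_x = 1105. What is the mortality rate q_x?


q_x = d_x / l_x
= 1105 / 81243
= 0.0136


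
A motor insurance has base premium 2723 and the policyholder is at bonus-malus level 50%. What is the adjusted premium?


adjusted = base * BM_level / 100
= 2723 * 50 / 100
= 2723 * 0.5
= 1361.5


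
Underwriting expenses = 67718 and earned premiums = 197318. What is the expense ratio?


Expense ratio = expenses / premiums
= 67718 / 197318
= 0.3432


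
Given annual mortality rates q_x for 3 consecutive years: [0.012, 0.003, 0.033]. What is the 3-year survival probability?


p_k = 1 - q_k for each year
Survival = product of (1 - q_k)
= 0.988 * 0.997 * 0.967
= 0.9525


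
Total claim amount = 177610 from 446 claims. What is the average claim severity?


severity = total / number
= 177610 / 446
= 398.2287


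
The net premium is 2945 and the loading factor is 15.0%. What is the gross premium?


Gross = net * (1 + loading)
= 2945 * (1 + 0.15)
= 2945 * 1.15
= 3386.75


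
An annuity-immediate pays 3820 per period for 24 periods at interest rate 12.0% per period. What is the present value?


PV = PMT * (1 - (1+i)^(-n)) / i
= 3820 * (1 - (1+0.12)^(-24)) / 0.12
= 3820 * (1 - 0.065882) / 0.12
= 3820 * 7.784316
= 29736.0864


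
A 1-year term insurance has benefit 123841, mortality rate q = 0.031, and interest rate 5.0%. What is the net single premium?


NSP = benefit * q * v
v = 1/(1+i) = 0.952381
NSP = 123841 * 0.031 * 0.952381
= 3656.2581


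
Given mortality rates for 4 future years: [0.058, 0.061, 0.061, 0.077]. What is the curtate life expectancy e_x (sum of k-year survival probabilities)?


e_x = sum_{k=1}^{n} k_p_x
k_p_x values:
  1_p_x = 0.942
  2_p_x = 0.884538
  3_p_x = 0.830581
  4_p_x = 0.766626
e_x = 3.4237


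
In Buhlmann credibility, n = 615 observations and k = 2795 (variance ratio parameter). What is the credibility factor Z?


Z = n / (n + k)
= 615 / (615 + 2795)
= 615 / 3410
= 0.1804


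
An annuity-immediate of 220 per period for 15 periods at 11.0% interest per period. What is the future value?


FV = PMT * ((1+i)^n - 1) / i
= 220 * ((1.11)^15 - 1) / 0.11
= 220 * (4.784589 - 1) / 0.11
= 7569.179


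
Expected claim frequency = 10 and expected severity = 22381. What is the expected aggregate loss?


E[S] = E[N] * E[X]
= 10 * 22381
= 223810


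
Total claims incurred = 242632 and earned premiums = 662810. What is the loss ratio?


Loss ratio = claims / premiums
= 242632 / 662810
= 0.3661


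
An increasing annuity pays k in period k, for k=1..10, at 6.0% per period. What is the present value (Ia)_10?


(Ia)_n = sum_{k=1}^{n} k * v^k, v = 1/(1+i)
v = 0.943396
Sum computed term by term:
(Ia)_10 = 36.9624


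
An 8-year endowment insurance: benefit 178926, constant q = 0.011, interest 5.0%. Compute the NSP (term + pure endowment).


Term component = 12276.2902
Pure endowment = 8_p_x * v^8 * benefit = 0.915314 * 0.676839 * 178926 = 110848.3909
NSP = 123124.6811


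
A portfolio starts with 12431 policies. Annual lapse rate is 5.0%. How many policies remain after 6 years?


remaining = initial * (1 - lapse)^years
= 12431 * (1 - 0.05)^6
= 12431 * 0.735092
= 9137.9273


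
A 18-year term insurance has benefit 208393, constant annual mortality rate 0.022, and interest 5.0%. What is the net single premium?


NSP = benefit * sum_{k=0}^{n-1} k_p_x * q * v^(k+1)
With constant q=0.022, v=0.952381
Sum = 0.220484
NSP = 208393 * 0.220484
= 45947.4115


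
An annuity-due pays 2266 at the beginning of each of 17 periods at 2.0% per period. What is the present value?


PV_due = PMT * (1-(1+i)^(-n))/i * (1+i)
PV_immediate = 32385.3817
PV_due = 32385.3817 * 1.02
= 33033.0893


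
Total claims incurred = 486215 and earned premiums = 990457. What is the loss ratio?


Loss ratio = claims / premiums
= 486215 / 990457
= 0.4909


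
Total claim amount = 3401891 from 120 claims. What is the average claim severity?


severity = total / number
= 3401891 / 120
= 28349.0917


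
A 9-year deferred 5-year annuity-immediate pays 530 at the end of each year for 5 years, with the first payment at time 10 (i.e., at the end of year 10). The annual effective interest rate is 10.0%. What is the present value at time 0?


PV at time 9 of the 5-year annuity-immediate:
a_n = 530 * (1-(1+0.1)^(-5))/0.1 = 2009.117
Discount back 9 years to time 0:
PV = 2009.117 * (1+0.1)^(-9)
= 2009.117 * 0.424098
= 852.0617


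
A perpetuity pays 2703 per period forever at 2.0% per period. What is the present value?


PV = PMT / i
= 2703 / 0.02
= 135150.0


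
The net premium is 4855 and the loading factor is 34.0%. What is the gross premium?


Gross = net * (1 + loading)
= 4855 * (1 + 0.34)
= 4855 * 1.34
= 6505.7


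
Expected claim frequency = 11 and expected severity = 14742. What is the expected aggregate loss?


E[S] = E[N] * E[X]
= 11 * 14742
= 162162


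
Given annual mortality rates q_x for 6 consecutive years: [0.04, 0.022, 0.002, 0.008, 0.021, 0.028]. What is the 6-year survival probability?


p_k = 1 - q_k for each year
Survival = product of (1 - q_k)
= 0.96 * 0.978 * 0.998 * 0.992 * 0.979 * 0.972
= 0.8845


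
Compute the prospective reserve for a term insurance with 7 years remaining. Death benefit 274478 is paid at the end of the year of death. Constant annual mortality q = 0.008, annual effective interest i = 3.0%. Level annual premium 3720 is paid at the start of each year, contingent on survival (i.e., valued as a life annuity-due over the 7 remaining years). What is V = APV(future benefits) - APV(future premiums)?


v = 1/(1+i) = 0.970874
APV(future benefits) per unit = sum_{k=0}^{6} k_p_x * q * v^(k+1) = 0.048708
APV(future benefits) = 274478 * 0.048708 = 13369.2902
Life annuity-due factor ä_{x:7} = sum_{k=0}^{6} k_p_x * v^k = 6.271162
APV(future premiums) = 3720 * 6.271162 = 23328.7241
V = 13369.2902 - 23328.7241
= -9959.4339


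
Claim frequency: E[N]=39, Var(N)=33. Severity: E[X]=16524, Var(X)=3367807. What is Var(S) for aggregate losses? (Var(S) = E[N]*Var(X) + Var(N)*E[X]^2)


Var(S) = E[N]*Var(X) + Var(N)*E[X]^2
= 39*3367807 + 33*16524^2
= 131344473 + 9010405008
= 9.1417e+09


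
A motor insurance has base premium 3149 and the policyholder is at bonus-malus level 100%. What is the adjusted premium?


adjusted = base * BM_level / 100
= 3149 * 100 / 100
= 3149 * 1.0
= 3149.0


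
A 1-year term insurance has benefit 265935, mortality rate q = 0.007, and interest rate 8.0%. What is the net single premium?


NSP = benefit * q * v
v = 1/(1+i) = 0.925926
NSP = 265935 * 0.007 * 0.925926
= 1723.6528


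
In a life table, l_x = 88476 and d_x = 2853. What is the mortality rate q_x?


q_x = d_x / l_x
= 2853 / 88476
= 0.0322


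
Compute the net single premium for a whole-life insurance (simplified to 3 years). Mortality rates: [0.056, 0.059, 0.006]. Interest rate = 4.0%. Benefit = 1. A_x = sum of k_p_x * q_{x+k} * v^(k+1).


v = 0.961538
Year 0: k_p_x=1.0, q=0.056, term=0.053846
Year 1: k_p_x=0.944, q=0.059, term=0.051494
Year 2: k_p_x=0.888304, q=0.006, term=0.004738
A_x = 0.1101


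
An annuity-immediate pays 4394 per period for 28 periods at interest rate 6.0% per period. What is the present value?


PV = PMT * (1 - (1+i)^(-n)) / i
= 4394 * (1 - (1+0.06)^(-28)) / 0.06
= 4394 * (1 - 0.19563) / 0.06
= 4394 * 13.406164
= 58906.6859


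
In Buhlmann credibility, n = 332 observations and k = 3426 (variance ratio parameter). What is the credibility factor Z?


Z = n / (n + k)
= 332 / (332 + 3426)
= 332 / 3758
= 0.0883


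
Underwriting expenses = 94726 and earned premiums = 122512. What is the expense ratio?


Expense ratio = expenses / premiums
= 94726 / 122512
= 0.7732


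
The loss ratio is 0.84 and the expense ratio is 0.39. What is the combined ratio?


Combined ratio = loss ratio + expense ratio
= 0.84 + 0.39
= 1.23


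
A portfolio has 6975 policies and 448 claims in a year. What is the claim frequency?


frequency = claims / policies
= 448 / 6975
= 0.0642


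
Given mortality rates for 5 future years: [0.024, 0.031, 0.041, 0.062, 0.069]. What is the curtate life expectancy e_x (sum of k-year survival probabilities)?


e_x = sum_{k=1}^{n} k_p_x
k_p_x values:
  1_p_x = 0.976
  2_p_x = 0.945744
  3_p_x = 0.906968
  4_p_x = 0.850736
  5_p_x = 0.792036
e_x = 4.4715


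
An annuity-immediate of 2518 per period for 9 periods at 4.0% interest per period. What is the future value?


FV = PMT * ((1+i)^n - 1) / i
= 2518 * ((1.04)^9 - 1) / 0.04
= 2518 * (1.423312 - 1) / 0.04
= 26647.4786


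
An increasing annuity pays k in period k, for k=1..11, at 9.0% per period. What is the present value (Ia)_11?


(Ia)_n = sum_{k=1}^{n} k * v^k, v = 1/(1+i)
v = 0.917431
Sum computed term by term:
(Ia)_11 = 35.0533


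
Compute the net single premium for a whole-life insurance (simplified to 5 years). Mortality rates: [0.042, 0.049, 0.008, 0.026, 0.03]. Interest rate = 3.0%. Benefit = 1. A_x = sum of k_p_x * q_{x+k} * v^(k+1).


v = 0.970874
Year 0: k_p_x=1.0, q=0.042, term=0.040777
Year 1: k_p_x=0.958, q=0.049, term=0.044247
Year 2: k_p_x=0.911058, q=0.008, term=0.00667
Year 3: k_p_x=0.90377, q=0.026, term=0.020878
Year 4: k_p_x=0.880272, q=0.03, term=0.02278
A_x = 0.1354


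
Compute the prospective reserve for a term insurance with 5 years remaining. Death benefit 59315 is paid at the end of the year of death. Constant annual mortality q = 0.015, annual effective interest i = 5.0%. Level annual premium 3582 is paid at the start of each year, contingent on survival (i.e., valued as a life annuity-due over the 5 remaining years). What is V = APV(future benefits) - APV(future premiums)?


v = 1/(1+i) = 0.952381
APV(future benefits) per unit = sum_{k=0}^{4} k_p_x * q * v^(k+1) = 0.063116
APV(future benefits) = 59315 * 0.063116 = 3743.7111
Life annuity-due factor ä_{x:5} = sum_{k=0}^{4} k_p_x * v^k = 4.418103
APV(future premiums) = 3582 * 4.418103 = 15825.6446
V = 3743.7111 - 15825.6446
= -12081.9336


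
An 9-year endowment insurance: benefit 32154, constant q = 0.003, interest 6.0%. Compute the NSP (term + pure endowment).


Term component = 649.0398
Pure endowment = 9_p_x * v^9 * benefit = 0.973322 * 0.591898 * 32154 = 18524.1652
NSP = 19173.2049


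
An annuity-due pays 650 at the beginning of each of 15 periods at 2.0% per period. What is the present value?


PV_due = PMT * (1-(1+i)^(-n))/i * (1+i)
PV_immediate = 8352.0213
PV_due = 8352.0213 * 1.02
= 8519.0617


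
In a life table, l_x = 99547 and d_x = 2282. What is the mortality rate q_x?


q_x = d_x / l_x
= 2282 / 99547
= 0.0229


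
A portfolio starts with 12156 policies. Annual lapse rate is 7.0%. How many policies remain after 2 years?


remaining = initial * (1 - lapse)^years
= 12156 * (1 - 0.07)^2
= 12156 * 0.8649
= 10513.7244


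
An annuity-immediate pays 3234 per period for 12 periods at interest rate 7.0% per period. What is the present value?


PV = PMT * (1 - (1+i)^(-n)) / i
= 3234 * (1 - (1+0.07)^(-12)) / 0.07
= 3234 * (1 - 0.444012) / 0.07
= 3234 * 7.942686
= 25686.6475


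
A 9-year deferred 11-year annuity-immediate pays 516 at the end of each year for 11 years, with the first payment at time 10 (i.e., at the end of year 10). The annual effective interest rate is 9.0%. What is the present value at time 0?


PV at time 9 of the 11-year annuity-immediate:
a_n = 516 * (1-(1+0.09)^(-11))/0.09 = 3511.4783
Discount back 9 years to time 0:
PV = 3511.4783 * (1+0.09)^(-9)
= 3511.4783 * 0.460428
= 1616.7822


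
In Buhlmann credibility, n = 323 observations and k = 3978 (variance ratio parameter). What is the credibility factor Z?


Z = n / (n + k)
= 323 / (323 + 3978)
= 323 / 4301
= 0.0751


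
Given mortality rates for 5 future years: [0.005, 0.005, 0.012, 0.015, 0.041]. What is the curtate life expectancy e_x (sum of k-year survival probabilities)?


e_x = sum_{k=1}^{n} k_p_x
k_p_x values:
  1_p_x = 0.995
  2_p_x = 0.990025
  3_p_x = 0.978145
  4_p_x = 0.963473
  5_p_x = 0.92397
e_x = 4.8506


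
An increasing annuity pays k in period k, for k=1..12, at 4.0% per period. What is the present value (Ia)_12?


(Ia)_n = sum_{k=1}^{n} k * v^k, v = 1/(1+i)
v = 0.961538
Sum computed term by term:
(Ia)_12 = 56.6328


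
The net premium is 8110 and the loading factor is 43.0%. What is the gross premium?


Gross = net * (1 + loading)
= 8110 * (1 + 0.43)
= 8110 * 1.43
= 11597.3


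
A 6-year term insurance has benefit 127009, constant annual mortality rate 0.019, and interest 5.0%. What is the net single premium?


NSP = benefit * sum_{k=0}^{n-1} k_p_x * q * v^(k+1)
With constant q=0.019, v=0.952381
Sum = 0.092223
NSP = 127009 * 0.092223
= 11713.0886


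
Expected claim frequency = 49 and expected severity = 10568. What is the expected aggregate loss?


E[S] = E[N] * E[X]
= 49 * 10568
= 517832


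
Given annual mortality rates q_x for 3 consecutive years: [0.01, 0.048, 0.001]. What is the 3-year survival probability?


p_k = 1 - q_k for each year
Survival = product of (1 - q_k)
= 0.99 * 0.952 * 0.999
= 0.9415


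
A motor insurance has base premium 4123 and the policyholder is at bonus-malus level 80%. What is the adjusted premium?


adjusted = base * BM_level / 100
= 4123 * 80 / 100
= 4123 * 0.8
= 3298.4


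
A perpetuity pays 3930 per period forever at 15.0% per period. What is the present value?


PV = PMT / i
= 3930 / 0.15
= 26200.0


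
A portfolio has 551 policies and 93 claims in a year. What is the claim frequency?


frequency = claims / policies
= 93 / 551
= 0.1688


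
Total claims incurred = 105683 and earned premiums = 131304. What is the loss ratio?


Loss ratio = claims / premiums
= 105683 / 131304
= 0.8049


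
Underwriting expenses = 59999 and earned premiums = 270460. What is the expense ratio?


Expense ratio = expenses / premiums
= 59999 / 270460
= 0.2218


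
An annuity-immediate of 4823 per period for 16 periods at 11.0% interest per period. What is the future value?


FV = PMT * ((1+i)^n - 1) / i
= 4823 * ((1.11)^16 - 1) / 0.11
= 4823 * (5.310894 - 1) / 0.11
= 189013.1215


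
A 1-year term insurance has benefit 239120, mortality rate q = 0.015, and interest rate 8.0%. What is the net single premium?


NSP = benefit * q * v
v = 1/(1+i) = 0.925926
NSP = 239120 * 0.015 * 0.925926
= 3321.1111


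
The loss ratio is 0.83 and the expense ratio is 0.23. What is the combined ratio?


Combined ratio = loss ratio + expense ratio
= 0.83 + 0.23
= 1.06


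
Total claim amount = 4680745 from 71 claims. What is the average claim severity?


severity = total / number
= 4680745 / 71
= 65925.9859


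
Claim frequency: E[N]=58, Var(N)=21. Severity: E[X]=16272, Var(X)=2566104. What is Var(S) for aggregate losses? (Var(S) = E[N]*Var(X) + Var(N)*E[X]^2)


Var(S) = E[N]*Var(X) + Var(N)*E[X]^2
= 58*2566104 + 21*16272^2
= 148834032 + 5560337664
= 5.7092e+09


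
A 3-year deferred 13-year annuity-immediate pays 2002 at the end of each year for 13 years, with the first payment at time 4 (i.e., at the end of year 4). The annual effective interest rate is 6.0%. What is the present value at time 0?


PV at time 3 of the 13-year annuity-immediate:
a_n = 2002 * (1-(1+0.06)^(-13))/0.06 = 17723.0713
Discount back 3 years to time 0:
PV = 17723.0713 * (1+0.06)^(-3)
= 17723.0713 * 0.839619
= 14880.6324


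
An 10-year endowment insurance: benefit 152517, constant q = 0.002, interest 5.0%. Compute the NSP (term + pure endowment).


Term component = 2336.1797
Pure endowment = 10_p_x * v^10 * benefit = 0.980179 * 0.613913 * 152517 = 91776.3278
NSP = 94112.5075


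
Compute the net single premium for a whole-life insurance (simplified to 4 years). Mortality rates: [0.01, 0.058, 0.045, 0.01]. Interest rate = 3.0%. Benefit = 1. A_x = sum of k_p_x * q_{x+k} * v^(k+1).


v = 0.970874
Year 0: k_p_x=1.0, q=0.01, term=0.009709
Year 1: k_p_x=0.99, q=0.058, term=0.054124
Year 2: k_p_x=0.93258, q=0.045, term=0.038405
Year 3: k_p_x=0.890614, q=0.01, term=0.007913
A_x = 0.1102


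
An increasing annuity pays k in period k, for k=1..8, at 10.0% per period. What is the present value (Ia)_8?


(Ia)_n = sum_{k=1}^{n} k * v^k, v = 1/(1+i)
v = 0.909091
Sum computed term by term:
(Ia)_8 = 21.3636


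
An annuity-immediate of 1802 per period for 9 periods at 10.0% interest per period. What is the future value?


FV = PMT * ((1+i)^n - 1) / i
= 1802 * ((1.1)^9 - 1) / 0.1
= 1802 * (2.357948 - 1) / 0.1
= 24470.2174


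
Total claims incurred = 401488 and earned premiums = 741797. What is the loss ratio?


Loss ratio = claims / premiums
= 401488 / 741797
= 0.5412


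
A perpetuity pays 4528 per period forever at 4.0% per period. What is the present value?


PV = PMT / i
= 4528 / 0.04
= 113200.0


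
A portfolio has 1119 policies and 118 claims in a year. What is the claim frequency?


frequency = claims / policies
= 118 / 1119
= 0.1055


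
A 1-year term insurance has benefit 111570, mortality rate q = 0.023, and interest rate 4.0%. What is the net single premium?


NSP = benefit * q * v
v = 1/(1+i) = 0.961538
NSP = 111570 * 0.023 * 0.961538
= 2467.4135


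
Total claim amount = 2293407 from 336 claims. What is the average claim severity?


severity = total / number
= 2293407 / 336
= 6825.6161


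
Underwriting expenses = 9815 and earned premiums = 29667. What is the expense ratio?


Expense ratio = expenses / premiums
= 9815 / 29667
= 0.3308


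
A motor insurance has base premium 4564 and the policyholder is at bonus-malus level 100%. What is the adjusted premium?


adjusted = base * BM_level / 100
= 4564 * 100 / 100
= 4564 * 1.0
= 4564.0


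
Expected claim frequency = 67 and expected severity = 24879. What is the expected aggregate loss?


E[S] = E[N] * E[X]
= 67 * 24879
= 1.6669e+06


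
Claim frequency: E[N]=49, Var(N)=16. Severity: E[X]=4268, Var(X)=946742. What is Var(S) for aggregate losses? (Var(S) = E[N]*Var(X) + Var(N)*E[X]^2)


Var(S) = E[N]*Var(X) + Var(N)*E[X]^2
= 49*946742 + 16*4268^2
= 46390358 + 291453184
= 3.3784e+08


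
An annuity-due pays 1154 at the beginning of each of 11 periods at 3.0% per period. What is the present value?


PV_due = PMT * (1-(1+i)^(-n))/i * (1+i)
PV_immediate = 10677.5282
PV_due = 10677.5282 * 1.03
= 10997.8541


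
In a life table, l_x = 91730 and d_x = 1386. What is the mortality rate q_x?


q_x = d_x / l_x
= 1386 / 91730
= 0.0151


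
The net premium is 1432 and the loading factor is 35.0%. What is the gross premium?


Gross = net * (1 + loading)
= 1432 * (1 + 0.35)
= 1432 * 1.35
= 1933.2


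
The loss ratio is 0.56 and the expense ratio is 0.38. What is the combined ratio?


Combined ratio = loss ratio + expense ratio
= 0.56 + 0.38
= 0.94


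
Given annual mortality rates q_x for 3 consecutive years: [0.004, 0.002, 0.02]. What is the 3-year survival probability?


p_k = 1 - q_k for each year
Survival = product of (1 - q_k)
= 0.996 * 0.998 * 0.98
= 0.9741


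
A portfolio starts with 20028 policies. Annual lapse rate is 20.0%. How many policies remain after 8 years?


remaining = initial * (1 - lapse)^years
= 20028 * (1 - 0.2)^8
= 20028 * 0.167772
= 3360.1408


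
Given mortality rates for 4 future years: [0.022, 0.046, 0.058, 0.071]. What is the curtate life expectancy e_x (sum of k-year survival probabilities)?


e_x = sum_{k=1}^{n} k_p_x
k_p_x values:
  1_p_x = 0.978
  2_p_x = 0.933012
  3_p_x = 0.878897
  4_p_x = 0.816496
e_x = 3.6064


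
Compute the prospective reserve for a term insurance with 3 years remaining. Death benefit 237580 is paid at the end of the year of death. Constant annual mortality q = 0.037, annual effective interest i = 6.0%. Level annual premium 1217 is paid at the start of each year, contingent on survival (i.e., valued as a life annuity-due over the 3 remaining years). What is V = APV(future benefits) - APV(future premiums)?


v = 1/(1+i) = 0.943396
APV(future benefits) per unit = sum_{k=0}^{2} k_p_x * q * v^(k+1) = 0.095427
APV(future benefits) = 237580 * 0.095427 = 22671.4727
Life annuity-due factor ä_{x:3} = sum_{k=0}^{2} k_p_x * v^k = 2.733846
APV(future premiums) = 1217 * 2.733846 = 3327.0902
V = 22671.4727 - 3327.0902
= 19344.3825


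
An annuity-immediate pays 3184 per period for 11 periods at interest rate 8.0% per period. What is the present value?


PV = PMT * (1 - (1+i)^(-n)) / i
= 3184 * (1 - (1+0.08)^(-11)) / 0.08
= 3184 * (1 - 0.428883) / 0.08
= 3184 * 7.138964
= 22730.4622


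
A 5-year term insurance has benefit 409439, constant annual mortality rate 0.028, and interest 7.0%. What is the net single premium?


NSP = benefit * sum_{k=0}^{n-1} k_p_x * q * v^(k+1)
With constant q=0.028, v=0.934579
Sum = 0.10897
NSP = 409439 * 0.10897
= 44616.7328


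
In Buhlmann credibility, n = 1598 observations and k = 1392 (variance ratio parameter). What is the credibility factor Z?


Z = n / (n + k)
= 1598 / (1598 + 1392)
= 1598 / 2990
= 0.5344


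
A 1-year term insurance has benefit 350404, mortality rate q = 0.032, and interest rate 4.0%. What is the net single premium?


NSP = benefit * q * v
v = 1/(1+i) = 0.961538
NSP = 350404 * 0.032 * 0.961538
= 10781.6615


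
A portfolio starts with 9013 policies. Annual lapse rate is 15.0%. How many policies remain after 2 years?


remaining = initial * (1 - lapse)^years
= 9013 * (1 - 0.15)^2
= 9013 * 0.7225
= 6511.8925


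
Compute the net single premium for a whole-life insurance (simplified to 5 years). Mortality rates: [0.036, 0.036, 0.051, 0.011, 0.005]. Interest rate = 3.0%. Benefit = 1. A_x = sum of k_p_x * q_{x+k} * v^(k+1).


v = 0.970874
Year 0: k_p_x=1.0, q=0.036, term=0.034951
Year 1: k_p_x=0.964, q=0.036, term=0.032712
Year 2: k_p_x=0.929296, q=0.051, term=0.043372
Year 3: k_p_x=0.881902, q=0.011, term=0.008619
Year 4: k_p_x=0.872201, q=0.005, term=0.003762
A_x = 0.1234


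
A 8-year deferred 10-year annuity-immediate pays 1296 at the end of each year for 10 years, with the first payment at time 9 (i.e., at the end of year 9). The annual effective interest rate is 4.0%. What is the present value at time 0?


PV at time 8 of the 10-year annuity-immediate:
a_n = 1296 * (1-(1+0.04)^(-10))/0.04 = 10511.7209
Discount back 8 years to time 0:
PV = 10511.7209 * (1+0.04)^(-8)
= 10511.7209 * 0.73069
= 7680.8115


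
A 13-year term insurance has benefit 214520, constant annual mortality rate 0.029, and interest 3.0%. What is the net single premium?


NSP = benefit * sum_{k=0}^{n-1} k_p_x * q * v^(k+1)
With constant q=0.029, v=0.970874
Sum = 0.263222
NSP = 214520 * 0.263222
= 56466.4252


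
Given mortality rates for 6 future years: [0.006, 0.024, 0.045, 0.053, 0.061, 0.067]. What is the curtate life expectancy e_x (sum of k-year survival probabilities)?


e_x = sum_{k=1}^{n} k_p_x
k_p_x values:
  1_p_x = 0.994
  2_p_x = 0.970144
  3_p_x = 0.926488
  4_p_x = 0.877384
  5_p_x = 0.823863
  6_p_x = 0.768664
e_x = 5.3605


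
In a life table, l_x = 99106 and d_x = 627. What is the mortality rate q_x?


q_x = d_x / l_x
= 627 / 99106
= 0.0063


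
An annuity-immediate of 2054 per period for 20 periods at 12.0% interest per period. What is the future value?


FV = PMT * ((1+i)^n - 1) / i
= 2054 * ((1.12)^20 - 1) / 0.12
= 2054 * (9.646293 - 1) / 0.12
= 147995.7168


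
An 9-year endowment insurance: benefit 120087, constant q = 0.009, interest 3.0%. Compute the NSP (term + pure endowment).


Term component = 8132.877
Pure endowment = 9_p_x * v^9 * benefit = 0.921856 * 0.766417 * 120087 = 84844.533
NSP = 92977.41
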